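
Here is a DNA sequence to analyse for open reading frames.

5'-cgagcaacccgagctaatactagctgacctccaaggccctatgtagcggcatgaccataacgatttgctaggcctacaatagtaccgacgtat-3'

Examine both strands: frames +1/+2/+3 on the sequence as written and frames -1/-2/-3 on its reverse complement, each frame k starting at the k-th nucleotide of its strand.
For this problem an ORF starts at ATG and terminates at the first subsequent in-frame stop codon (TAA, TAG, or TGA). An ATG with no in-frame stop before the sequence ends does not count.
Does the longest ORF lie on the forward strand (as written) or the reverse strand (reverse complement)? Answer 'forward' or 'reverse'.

reverse

Reverse complement (5'→3'): ATACGTCGGTACTATTGTAGGCCTAGCAAATCGTTATGGTCATGCCGCTACATAGGGCCTTGGAGGTCAGCTAGTATTAGCTCGGGTTGCTCG
Frame +1: CGA GCA ACC CGA GCT AAT ACT AGC TGA CCT CCA AGG CCC TAT GTA GCG GCA TGA CCA TAA CGA TTT GCT AGG CCT ACA ATA GTA CCG ACG TAT — no ATG→stop ORF.
Frame +2: GAG CAA CCC GAG CTA ATA CTA GCT GAC CTC CAA GGC CCT ATG TAG CGG CAT GAC CAT AAC GAT TTG CTA GGC CTA CAA TAG TAC CGA CGT — ATG at 41, stop TAG at 44 → 6 nt.
Frame +3: AGC AAC CCG AGC TAA TAC TAG CTG ACC TCC AAG GCC CTA TGT AGC GGC ATG ACC ATA ACG ATT TGC TAG GCC TAC AAT AGT ACC GAC GTA — ATG at 51, stop TAG at 69 → 21 nt.
Frame -1: ATA CGT CGG TAC TAT TGT AGG CCT AGC AAA TCG TTA TGG TCA TGC CGC TAC ATA GGG CCT TGG AGG TCA GCT AGT ATT AGC TCG GGT TGC TCG — no ATG→stop ORF.
Frame -2: TAC GTC GGT ACT ATT GTA GGC CTA GCA AAT CGT TAT GGT CAT GCC GCT ACA TAG GGC CTT GGA GGT CAG CTA GTA TTA GCT CGG GTT GCT — no ATG→stop ORF.
Frame -3: ACG TCG GTA CTA TTG TAG GCC TAG CAA ATC GTT ATG GTC ATG CCG CTA CAT AGG GCC TTG GAG GTC AGC TAG TAT TAG CTC GGG TTG CTC — ATG at 36, stop TAG at 72 → 39 nt; ATG at 42, stop TAG at 72 → 33 nt.
Forward-strand max 21 nt; reverse-strand max 39 nt. The reverse strand has the longer ORF.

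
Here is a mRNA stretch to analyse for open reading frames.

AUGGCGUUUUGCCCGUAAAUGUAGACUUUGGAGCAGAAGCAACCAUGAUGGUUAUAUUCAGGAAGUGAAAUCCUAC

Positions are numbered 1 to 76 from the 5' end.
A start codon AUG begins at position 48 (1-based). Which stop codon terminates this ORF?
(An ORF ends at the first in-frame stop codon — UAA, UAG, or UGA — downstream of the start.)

UGA

Codons from position 48: AUG (48–50), GUU (51–53), AUA (54–56), UUC (57–59), AGG (60–62), AAG (63–65), UGA (66–68).
The first in-frame stop codon is UGA.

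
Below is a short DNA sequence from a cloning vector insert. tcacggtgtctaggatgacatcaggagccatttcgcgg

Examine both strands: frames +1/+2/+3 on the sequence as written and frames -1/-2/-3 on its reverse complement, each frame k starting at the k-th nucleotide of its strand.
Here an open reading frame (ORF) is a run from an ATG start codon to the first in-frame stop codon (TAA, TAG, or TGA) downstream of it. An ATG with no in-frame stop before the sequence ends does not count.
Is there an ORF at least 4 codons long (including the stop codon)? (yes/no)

yes

Reverse complement (5'→3'): CCGCGAAATGGCTCCTGATGTCATCCTAGACACCGTGA
Frame +1: TCA CGG TGT CTA GGA TGA CAT CAG GAG CCA TTT CGC — no ATG→stop ORF.
Frame +2: CAC GGT GTC TAG GAT GAC ATC AGG AGC CAT TTC GCG — no ATG→stop ORF.
Frame +3: ACG GTG TCT AGG ATG ACA TCA GGA GCC ATT TCG CGG — no ATG→stop ORF.
Frame -1: CCG CGA AAT GGC TCC TGA TGT CAT CCT AGA CAC CGT — no ATG→stop ORF.
Frame -2: CGC GAA ATG GCT CCT GAT GTC ATC CTA GAC ACC GTG — no ATG→stop ORF.
Frame -3: GCG AAA TGG CTC CTG ATG TCA TCC TAG ACA CCG TGA — ATG at 18, stop TAG at 27 → 12 nt.
Frame -3 has an ORF of 4 codons (positions 18–29) ≥ 4, so yes.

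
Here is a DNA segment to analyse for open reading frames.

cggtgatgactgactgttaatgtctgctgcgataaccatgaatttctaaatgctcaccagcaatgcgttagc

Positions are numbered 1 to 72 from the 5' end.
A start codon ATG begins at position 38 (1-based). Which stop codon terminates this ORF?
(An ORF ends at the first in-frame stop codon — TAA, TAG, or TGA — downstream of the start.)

Codons from position 38: ATG (38–40), AAT (41–43), TTC (44–46), TAA (47–49).
The first in-frame stop codon is TAA.

TAA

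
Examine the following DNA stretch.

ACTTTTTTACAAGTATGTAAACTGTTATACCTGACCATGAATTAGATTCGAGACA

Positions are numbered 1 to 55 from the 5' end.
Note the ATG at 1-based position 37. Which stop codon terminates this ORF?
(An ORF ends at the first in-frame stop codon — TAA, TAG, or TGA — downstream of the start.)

Codons from position 37: ATG (37–39), AAT (40–42), TAG (43–45).
The first in-frame stop codon is TAG.

TAG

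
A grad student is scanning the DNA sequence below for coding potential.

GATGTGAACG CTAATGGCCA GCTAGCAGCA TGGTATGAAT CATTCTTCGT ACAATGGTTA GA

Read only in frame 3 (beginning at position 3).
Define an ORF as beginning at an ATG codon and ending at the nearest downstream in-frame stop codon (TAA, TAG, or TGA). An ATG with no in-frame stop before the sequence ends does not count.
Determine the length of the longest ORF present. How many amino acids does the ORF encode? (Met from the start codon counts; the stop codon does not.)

Frame 3: TGT GAA CGC TAA TGG CCA GCT AGC AGC ATG GTA TGA ATC ATT CTT CGT ACA ATG GTT AGA — ATG at 30, stop TGA at 36 → 9 nt.
Longest: frame 3, positions 30–38, 9 nt = 3 codons = 2 aa. → 2 amino acids.

2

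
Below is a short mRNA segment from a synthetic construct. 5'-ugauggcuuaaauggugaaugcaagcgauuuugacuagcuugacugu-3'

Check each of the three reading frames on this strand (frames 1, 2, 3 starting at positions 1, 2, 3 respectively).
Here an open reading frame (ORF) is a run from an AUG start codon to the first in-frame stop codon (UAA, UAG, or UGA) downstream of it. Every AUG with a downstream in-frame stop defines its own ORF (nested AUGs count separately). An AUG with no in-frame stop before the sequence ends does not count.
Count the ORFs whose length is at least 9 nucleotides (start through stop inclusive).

Frame 1: UGA UGG CUU AAA UGG UGA AUG CAA GCG AUU UUG ACU AGC UUG ACU — no AUG→stop ORF.
Frame 2: GAU GGC UUA AAU GGU GAA UGC AAG CGA UUU UGA CUA GCU UGA CUG — no AUG→stop ORF.
Frame 3: AUG GCU UAA AUG GUG AAU GCA AGC GAU UUU GAC UAG CUU GAC UGU — AUG at 3, stop UAA at 9 → 9 nt; AUG at 12, stop UAG at 36 → 27 nt.
ORFs ≥ 9 nucleotides: frame 3 3–11 (9 nucleotides), frame 3 12–38 (27 nucleotides). Count = 2.

2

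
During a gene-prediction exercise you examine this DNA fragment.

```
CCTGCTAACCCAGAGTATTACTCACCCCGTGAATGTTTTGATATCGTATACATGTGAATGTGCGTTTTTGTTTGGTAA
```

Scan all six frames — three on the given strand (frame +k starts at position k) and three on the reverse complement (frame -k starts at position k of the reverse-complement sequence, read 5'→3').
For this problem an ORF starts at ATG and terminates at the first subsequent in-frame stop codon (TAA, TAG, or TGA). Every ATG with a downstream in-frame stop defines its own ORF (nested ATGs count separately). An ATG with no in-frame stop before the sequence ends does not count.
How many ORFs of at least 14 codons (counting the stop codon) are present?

0

Reverse complement (5'→3'): TTACCAAACAAAAACGCACATTCACATGTATACGATATCAAAACATTCACGGGGTGAGTAATACTCTGGGTTAGCAGG
Frame +1: CCT GCT AAC CCA GAG TAT TAC TCA CCC CGT GAA TGT TTT GAT ATC GTA TAC ATG TGA ATG TGC GTT TTT GTT TGG TAA — ATG at 52, stop TGA at 55 → 6 nt; ATG at 58, stop TAA at 76 → 21 nt.
Frame +2: CTG CTA ACC CAG AGT ATT ACT CAC CCC GTG AAT GTT TTG ATA TCG TAT ACA TGT GAA TGT GCG TTT TTG TTT GGT — no ATG→stop ORF.
Frame +3: TGC TAA CCC AGA GTA TTA CTC ACC CCG TGA ATG TTT TGA TAT CGT ATA CAT GTG AAT GTG CGT TTT TGT TTG GTA — ATG at 33, stop TGA at 39 → 9 nt.
Frame -1: TTA CCA AAC AAA AAC GCA CAT TCA CAT GTA TAC GAT ATC AAA ACA TTC ACG GGG TGA GTA ATA CTC TGG GTT AGC AGG — no ATG→stop ORF.
Frame -2: TAC CAA ACA AAA ACG CAC ATT CAC ATG TAT ACG ATA TCA AAA CAT TCA CGG GGT GAG TAA TAC TCT GGG TTA GCA — ATG at 26, stop TAA at 59 → 36 nt.
Frame -3: ACC AAA CAA AAA CGC ACA TTC ACA TGT ATA CGA TAT CAA AAC ATT CAC GGG GTG AGT AAT ACT CTG GGT TAG CAG — no ATG→stop ORF.
No ORF reaches 14 codons. Count = 0.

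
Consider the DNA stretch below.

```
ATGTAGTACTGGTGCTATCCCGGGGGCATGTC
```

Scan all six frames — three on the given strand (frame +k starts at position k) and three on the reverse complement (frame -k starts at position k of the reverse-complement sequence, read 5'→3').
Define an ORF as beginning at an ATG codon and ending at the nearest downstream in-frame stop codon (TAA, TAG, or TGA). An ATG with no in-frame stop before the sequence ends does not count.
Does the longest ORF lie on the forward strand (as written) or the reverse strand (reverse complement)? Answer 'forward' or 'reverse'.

reverse

Reverse complement (5'→3'): GACATGCCCCCGGGATAGCACCAGTACTACAT
Frame +1: ATG TAG TAC TGG TGC TAT CCC GGG GGC ATG — ATG at 1, stop TAG at 4 → 6 nt.
Frame +2: TGT AGT ACT GGT GCT ATC CCG GGG GCA TGT — no ATG→stop ORF.
Frame +3: GTA GTA CTG GTG CTA TCC CGG GGG CAT GTC — no ATG→stop ORF.
Frame -1: GAC ATG CCC CCG GGA TAG CAC CAG TAC TAC — ATG at 4, stop TAG at 16 → 15 nt.
Frame -2: ACA TGC CCC CGG GAT AGC ACC AGT ACT ACA — no ATG→stop ORF.
Frame -3: CAT GCC CCC GGG ATA GCA CCA GTA CTA CAT — no ATG→stop ORF.
Forward-strand max 6 nt; reverse-strand max 15 nt. The reverse strand has the longer ORF.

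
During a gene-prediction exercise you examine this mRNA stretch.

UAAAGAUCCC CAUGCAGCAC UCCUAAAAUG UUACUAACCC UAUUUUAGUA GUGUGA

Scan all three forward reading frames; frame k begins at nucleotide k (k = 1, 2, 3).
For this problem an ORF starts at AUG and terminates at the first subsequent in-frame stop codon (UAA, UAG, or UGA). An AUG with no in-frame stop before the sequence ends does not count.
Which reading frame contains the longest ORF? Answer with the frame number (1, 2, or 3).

1

Frame 1: UAA AGA UCC CCA UGC AGC ACU CCU AAA AUG UUA CUA ACC CUA UUU UAG UAG UGU — AUG at 28, stop UAG at 46 → 21 nt.
Frame 2: AAA GAU CCC CAU GCA GCA CUC CUA AAA UGU UAC UAA CCC UAU UUU AGU AGU GUG — no AUG→stop ORF.
Frame 3: AAG AUC CCC AUG CAG CAC UCC UAA AAU GUU ACU AAC CCU AUU UUA GUA GUG UGA — AUG at 12, stop UAA at 24 → 15 nt.
Longest ORF is 21 nt in frame 1 (positions 28–48).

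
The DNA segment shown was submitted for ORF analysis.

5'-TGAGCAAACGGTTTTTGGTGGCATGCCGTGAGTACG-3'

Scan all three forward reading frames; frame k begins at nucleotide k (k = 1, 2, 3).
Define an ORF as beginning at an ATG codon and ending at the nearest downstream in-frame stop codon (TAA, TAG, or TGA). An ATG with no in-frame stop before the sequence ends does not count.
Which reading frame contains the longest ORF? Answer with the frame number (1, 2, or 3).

Frame 1: TGA GCA AAC GGT TTT TGG TGG CAT GCC GTG AGT ACG — no ATG→stop ORF.
Frame 2: GAG CAA ACG GTT TTT GGT GGC ATG CCG TGA GTA — ATG at 23, stop TGA at 29 → 9 nt.
Frame 3: AGC AAA CGG TTT TTG GTG GCA TGC CGT GAG TAC — no ATG→stop ORF.
Longest ORF is 9 nt in frame 2 (positions 23–31).

2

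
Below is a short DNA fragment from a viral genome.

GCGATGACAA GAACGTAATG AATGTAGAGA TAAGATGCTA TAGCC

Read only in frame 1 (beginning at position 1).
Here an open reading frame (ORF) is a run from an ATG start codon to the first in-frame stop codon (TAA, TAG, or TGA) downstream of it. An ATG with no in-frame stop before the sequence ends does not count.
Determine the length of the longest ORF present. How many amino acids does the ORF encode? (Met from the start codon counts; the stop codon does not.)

Frame 1: GCG ATG ACA AGA ACG TAA TGA ATG TAG AGA TAA GAT GCT ATA GCC — ATG at 4, stop TAA at 16 → 15 nt; ATG at 22, stop TAG at 25 → 6 nt.
Longest: frame 1, positions 4–18, 15 nt = 5 codons = 4 aa. → 4 amino acids.

4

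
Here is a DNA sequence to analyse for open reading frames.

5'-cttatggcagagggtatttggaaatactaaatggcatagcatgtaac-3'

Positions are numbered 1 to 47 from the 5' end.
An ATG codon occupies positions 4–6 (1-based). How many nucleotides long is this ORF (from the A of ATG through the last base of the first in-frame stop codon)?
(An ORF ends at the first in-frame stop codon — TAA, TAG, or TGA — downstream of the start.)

27

Codons from position 4: ATG (4–6), GCA (7–9), GAG (10–12), GGT (13–15), ATT (16–18), TGG (19–21), AAA (22–24), TAC (25–27), TAA (28–30).
TAA is the first in-frame stop; ORF spans 4–30, 27 nucleotides.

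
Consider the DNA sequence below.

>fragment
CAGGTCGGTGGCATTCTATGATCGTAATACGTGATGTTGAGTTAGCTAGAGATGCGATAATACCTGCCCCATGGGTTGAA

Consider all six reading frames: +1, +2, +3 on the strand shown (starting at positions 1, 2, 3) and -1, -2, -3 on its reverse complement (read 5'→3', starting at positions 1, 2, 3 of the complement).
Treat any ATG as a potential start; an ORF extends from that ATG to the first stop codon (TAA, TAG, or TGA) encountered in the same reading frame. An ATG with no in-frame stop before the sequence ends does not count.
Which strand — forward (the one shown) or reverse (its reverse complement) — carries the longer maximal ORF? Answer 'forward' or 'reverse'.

reverse

Reverse complement (5'→3'): TTCAACCCATGGGGCAGGTATTATCGCATCTCTAGCTAACTCAACATCACGTATTACGATCATAGAATGCCACCGACCTG
Frame +1: CAG GTC GGT GGC ATT CTA TGA TCG TAA TAC GTG ATG TTG AGT TAG CTA GAG ATG CGA TAA TAC CTG CCC CAT GGG TTG — ATG at 34, stop TAG at 43 → 12 nt; ATG at 52, stop TAA at 58 → 9 nt.
Frame +2: AGG TCG GTG GCA TTC TAT GAT CGT AAT ACG TGA TGT TGA GTT AGC TAG AGA TGC GAT AAT ACC TGC CCC ATG GGT TGA — ATG at 71, stop TGA at 77 → 9 nt.
Frame +3: GGT CGG TGG CAT TCT ATG ATC GTA ATA CGT GAT GTT GAG TTA GCT AGA GAT GCG ATA ATA CCT GCC CCA TGG GTT GAA — no ATG→stop ORF.
Frame -1: TTC AAC CCA TGG GGC AGG TAT TAT CGC ATC TCT AGC TAA CTC AAC ATC ACG TAT TAC GAT CAT AGA ATG CCA CCG ACC — no ATG→stop ORF.
Frame -2: TCA ACC CAT GGG GCA GGT ATT ATC GCA TCT CTA GCT AAC TCA ACA TCA CGT ATT ACG ATC ATA GAA TGC CAC CGA CCT — no ATG→stop ORF.
Frame -3: CAA CCC ATG GGG CAG GTA TTA TCG CAT CTC TAG CTA ACT CAA CAT CAC GTA TTA CGA TCA TAG AAT GCC ACC GAC CTG — ATG at 9, stop TAG at 33 → 27 nt.
Forward-strand max 12 nt; reverse-strand max 27 nt. The reverse strand has the longer ORF.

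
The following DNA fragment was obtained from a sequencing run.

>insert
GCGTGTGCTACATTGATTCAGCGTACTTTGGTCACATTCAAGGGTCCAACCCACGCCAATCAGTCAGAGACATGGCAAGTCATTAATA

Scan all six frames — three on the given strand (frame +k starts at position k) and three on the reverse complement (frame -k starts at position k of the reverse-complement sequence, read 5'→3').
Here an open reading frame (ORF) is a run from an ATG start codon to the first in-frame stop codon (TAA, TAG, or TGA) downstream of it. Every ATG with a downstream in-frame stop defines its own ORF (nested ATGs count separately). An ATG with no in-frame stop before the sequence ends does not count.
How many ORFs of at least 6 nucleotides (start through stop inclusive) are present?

Reverse complement (5'→3'): TATTAATGACTTGCCATGTCTCTGACTGATTGGCGTGGGTTGGACCCTTGAATGTGACCAAAGTACGCTGAATCAATGTAGCACACGC
Frame +1: GCG TGT GCT ACA TTG ATT CAG CGT ACT TTG GTC ACA TTC AAG GGT CCA ACC CAC GCC AAT CAG TCA GAG ACA TGG CAA GTC ATT AAT — no ATG→stop ORF.
Frame +2: CGT GTG CTA CAT TGA TTC AGC GTA CTT TGG TCA CAT TCA AGG GTC CAA CCC ACG CCA ATC AGT CAG AGA CAT GGC AAG TCA TTA ATA — no ATG→stop ORF.
Frame +3: GTG TGC TAC ATT GAT TCA GCG TAC TTT GGT CAC ATT CAA GGG TCC AAC CCA CGC CAA TCA GTC AGA GAC ATG GCA AGT CAT TAA — ATG at 72, stop TAA at 84 → 15 nt.
Frame -1: TAT TAA TGA CTT GCC ATG TCT CTG ACT GAT TGG CGT GGG TTG GAC CCT TGA ATG TGA CCA AAG TAC GCT GAA TCA ATG TAG CAC ACG — ATG at 16, stop TGA at 49 → 36 nt; ATG at 52, stop TGA at 55 → 6 nt; ATG at 76, stop TAG at 79 → 6 nt.
Frame -2: ATT AAT GAC TTG CCA TGT CTC TGA CTG ATT GGC GTG GGT TGG ACC CTT GAA TGT GAC CAA AGT ACG CTG AAT CAA TGT AGC ACA CGC — no ATG→stop ORF.
Frame -3: TTA ATG ACT TGC CAT GTC TCT GAC TGA TTG GCG TGG GTT GGA CCC TTG AAT GTG ACC AAA GTA CGC TGA ATC AAT GTA GCA CAC — ATG at 6, stop TGA at 27 → 24 nt.
ORFs ≥ 6 nucleotides: frame +3 72–86 (15 nucleotides), frame -1 16–51 (36 nucleotides), frame -1 52–57 (6 nucleotides), frame -1 76–81 (6 nucleotides), frame -3 6–29 (24 nucleotides). Count = 5.

5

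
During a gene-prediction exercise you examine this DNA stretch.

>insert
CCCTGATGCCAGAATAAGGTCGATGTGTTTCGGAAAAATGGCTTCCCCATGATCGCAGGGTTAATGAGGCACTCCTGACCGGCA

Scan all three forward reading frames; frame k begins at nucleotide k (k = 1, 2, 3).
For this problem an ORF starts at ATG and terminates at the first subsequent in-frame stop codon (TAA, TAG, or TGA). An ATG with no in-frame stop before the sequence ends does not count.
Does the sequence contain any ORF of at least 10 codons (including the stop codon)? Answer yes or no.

Frame 1: CCC TGA TGC CAG AAT AAG GTC GAT GTG TTT CGG AAA AAT GGC TTC CCC ATG ATC GCA GGG TTA ATG AGG CAC TCC TGA CCG GCA — ATG at 49, stop TGA at 76 → 30 nt; ATG at 64, stop TGA at 76 → 15 nt.
Frame 2: CCT GAT GCC AGA ATA AGG TCG ATG TGT TTC GGA AAA ATG GCT TCC CCA TGA TCG CAG GGT TAA TGA GGC ACT CCT GAC CGG — ATG at 23, stop TGA at 50 → 30 nt; ATG at 38, stop TGA at 50 → 15 nt.
Frame 3: CTG ATG CCA GAA TAA GGT CGA TGT GTT TCG GAA AAA TGG CTT CCC CAT GAT CGC AGG GTT AAT GAG GCA CTC CTG ACC GGC — ATG at 6, stop TAA at 15 → 12 nt.
Frame 1 has an ORF of 10 codons (positions 49–78) ≥ 10, so yes.

yes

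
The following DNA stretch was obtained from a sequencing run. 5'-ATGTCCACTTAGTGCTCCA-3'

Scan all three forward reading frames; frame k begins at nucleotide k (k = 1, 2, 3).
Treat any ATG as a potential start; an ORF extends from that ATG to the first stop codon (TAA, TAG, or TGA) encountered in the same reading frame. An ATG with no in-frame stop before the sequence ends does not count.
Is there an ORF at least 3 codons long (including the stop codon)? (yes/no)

Frame 1: ATG TCC ACT TAG TGC TCC — ATG at 1, stop TAG at 10 → 12 nt.
Frame 2: TGT CCA CTT AGT GCT CCA — no ATG→stop ORF.
Frame 3: GTC CAC TTA GTG CTC — no ATG→stop ORF.
Frame 1 has an ORF of 4 codons (positions 1–12) ≥ 3, so yes.

yes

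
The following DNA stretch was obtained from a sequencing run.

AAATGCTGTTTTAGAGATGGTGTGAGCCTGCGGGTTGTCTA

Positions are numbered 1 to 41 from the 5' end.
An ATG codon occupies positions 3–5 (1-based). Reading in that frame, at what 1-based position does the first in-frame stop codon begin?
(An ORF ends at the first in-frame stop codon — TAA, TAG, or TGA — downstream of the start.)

12

Codons from position 3: ATG (3–5), CTG (6–8), TTT (9–11), TAG (12–14).
TAG is a stop codon; it begins at position 12.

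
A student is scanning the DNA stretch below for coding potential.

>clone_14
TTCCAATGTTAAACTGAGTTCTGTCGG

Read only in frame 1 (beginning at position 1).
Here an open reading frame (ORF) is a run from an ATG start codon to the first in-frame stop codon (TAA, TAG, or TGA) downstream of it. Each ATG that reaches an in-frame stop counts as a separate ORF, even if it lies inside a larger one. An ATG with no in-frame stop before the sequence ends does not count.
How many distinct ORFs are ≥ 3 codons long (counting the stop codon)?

Frame 1: TTC CAA TGT TAA ACT GAG TTC TGT CGG — no ATG→stop ORF.
No ORF reaches 3 codons. Count = 0.

0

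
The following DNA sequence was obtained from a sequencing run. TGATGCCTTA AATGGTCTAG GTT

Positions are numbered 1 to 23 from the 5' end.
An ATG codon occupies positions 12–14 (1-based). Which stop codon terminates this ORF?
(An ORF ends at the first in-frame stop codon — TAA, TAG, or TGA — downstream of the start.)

TAG

Codons from position 12: ATG (12–14), GTC (15–17), TAG (18–20).
The first in-frame stop codon is TAG.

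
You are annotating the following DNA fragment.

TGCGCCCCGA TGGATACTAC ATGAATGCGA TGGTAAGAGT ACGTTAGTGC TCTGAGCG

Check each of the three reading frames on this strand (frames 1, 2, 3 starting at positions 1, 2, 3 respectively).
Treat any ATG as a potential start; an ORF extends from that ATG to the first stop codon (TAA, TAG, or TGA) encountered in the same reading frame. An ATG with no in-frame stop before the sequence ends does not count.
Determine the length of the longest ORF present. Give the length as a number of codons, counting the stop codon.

Frame 1: TGC GCC CCG ATG GAT ACT ACA TGA ATG CGA TGG TAA GAG TAC GTT AGT GCT CTG AGC — ATG at 10, stop TGA at 22 → 15 nt; ATG at 25, stop TAA at 34 → 12 nt.
Frame 2: GCG CCC CGA TGG ATA CTA CAT GAA TGC GAT GGT AAG AGT ACG TTA GTG CTC TGA GCG — no ATG→stop ORF.
Frame 3: CGC CCC GAT GGA TAC TAC ATG AAT GCG ATG GTA AGA GTA CGT TAG TGC TCT GAG — ATG at 21, stop TAG at 45 → 27 nt; ATG at 30, stop TAG at 45 → 18 nt.
Longest: frame 3, positions 21–47, 27 nt = 9 codons = 8 aa. → 9 codons.

9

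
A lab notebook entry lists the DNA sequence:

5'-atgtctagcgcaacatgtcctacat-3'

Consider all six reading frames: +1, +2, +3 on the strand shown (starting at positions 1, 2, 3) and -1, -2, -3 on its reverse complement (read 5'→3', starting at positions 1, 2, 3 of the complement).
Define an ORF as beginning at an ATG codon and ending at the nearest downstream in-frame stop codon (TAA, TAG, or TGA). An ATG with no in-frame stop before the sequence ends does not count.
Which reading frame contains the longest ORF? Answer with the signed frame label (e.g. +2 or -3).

-1

Reverse complement (5'→3'): ATGTAGGACATGTTGCGCTAGACAT
Frame +1: ATG TCT AGC GCA ACA TGT CCT ACA — no ATG→stop ORF.
Frame +2: TGT CTA GCG CAA CAT GTC CTA CAT — no ATG→stop ORF.
Frame +3: GTC TAG CGC AAC ATG TCC TAC — no ATG→stop ORF.
Frame -1: ATG TAG GAC ATG TTG CGC TAG ACA — ATG at 1, stop TAG at 4 → 6 nt; ATG at 10, stop TAG at 19 → 12 nt.
Frame -2: TGT AGG ACA TGT TGC GCT AGA CAT — no ATG→stop ORF.
Frame -3: GTA GGA CAT GTT GCG CTA GAC — no ATG→stop ORF.
Longest ORF is 12 nt in frame -1 (positions 10–21).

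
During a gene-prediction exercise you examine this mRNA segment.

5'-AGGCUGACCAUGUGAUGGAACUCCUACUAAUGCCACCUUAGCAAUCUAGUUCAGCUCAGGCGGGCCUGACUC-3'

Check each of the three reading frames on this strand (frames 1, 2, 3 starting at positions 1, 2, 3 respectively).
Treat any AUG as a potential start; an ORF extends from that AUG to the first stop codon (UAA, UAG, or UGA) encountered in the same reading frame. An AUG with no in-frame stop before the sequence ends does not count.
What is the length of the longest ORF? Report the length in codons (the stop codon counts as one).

Frame 1: AGG CUG ACC AUG UGA UGG AAC UCC UAC UAA UGC CAC CUU AGC AAU CUA GUU CAG CUC AGG CGG GCC UGA CUC — AUG at 10, stop UGA at 13 → 6 nt.
Frame 2: GGC UGA CCA UGU GAU GGA ACU CCU ACU AAU GCC ACC UUA GCA AUC UAG UUC AGC UCA GGC GGG CCU GAC — no AUG→stop ORF.
Frame 3: GCU GAC CAU GUG AUG GAA CUC CUA CUA AUG CCA CCU UAG CAA UCU AGU UCA GCU CAG GCG GGC CUG ACU — AUG at 15, stop UAG at 39 → 27 nt; AUG at 30, stop UAG at 39 → 12 nt.
Longest: frame 3, positions 15–41, 27 nt = 9 codons = 8 aa. → 9 codons.

9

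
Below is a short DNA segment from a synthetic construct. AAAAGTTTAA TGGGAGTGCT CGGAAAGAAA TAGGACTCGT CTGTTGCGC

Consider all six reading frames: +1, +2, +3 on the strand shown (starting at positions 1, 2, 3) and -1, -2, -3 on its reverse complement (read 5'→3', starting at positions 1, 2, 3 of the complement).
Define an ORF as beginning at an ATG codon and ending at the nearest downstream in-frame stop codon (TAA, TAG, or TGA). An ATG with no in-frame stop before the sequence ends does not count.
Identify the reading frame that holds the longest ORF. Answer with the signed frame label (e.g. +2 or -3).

+1

Reverse complement (5'→3'): GCGCAACAGACGAGTCCTATTTCTTTCCGAGCACTCCCATTAAACTTTT
Frame +1: AAA AGT TTA ATG GGA GTG CTC GGA AAG AAA TAG GAC TCG TCT GTT GCG — ATG at 10, stop TAG at 31 → 24 nt.
Frame +2: AAA GTT TAA TGG GAG TGC TCG GAA AGA AAT AGG ACT CGT CTG TTG CGC — no ATG→stop ORF.
Frame +3: AAG TTT AAT GGG AGT GCT CGG AAA GAA ATA GGA CTC GTC TGT TGC — no ATG→stop ORF.
Frame -1: GCG CAA CAG ACG AGT CCT ATT TCT TTC CGA GCA CTC CCA TTA AAC TTT — no ATG→stop ORF.
Frame -2: CGC AAC AGA CGA GTC CTA TTT CTT TCC GAG CAC TCC CAT TAA ACT TTT — no ATG→stop ORF.
Frame -3: GCA ACA GAC GAG TCC TAT TTC TTT CCG AGC ACT CCC ATT AAA CTT — no ATG→stop ORF.
Longest ORF is 24 nt in frame +1 (positions 10–33).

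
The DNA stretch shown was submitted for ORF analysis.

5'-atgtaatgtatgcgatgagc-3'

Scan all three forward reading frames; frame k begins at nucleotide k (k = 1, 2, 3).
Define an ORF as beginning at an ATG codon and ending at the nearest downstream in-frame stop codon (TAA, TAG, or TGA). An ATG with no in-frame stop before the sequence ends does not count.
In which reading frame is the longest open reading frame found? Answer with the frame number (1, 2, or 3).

Frame 1: ATG TAA TGT ATG CGA TGA — ATG at 1, stop TAA at 4 → 6 nt; ATG at 10, stop TGA at 16 → 9 nt.
Frame 2: TGT AAT GTA TGC GAT GAG — no ATG→stop ORF.
Frame 3: GTA ATG TAT GCG ATG AGC — no ATG→stop ORF.
Longest ORF is 9 nt in frame 1 (positions 10–18).

1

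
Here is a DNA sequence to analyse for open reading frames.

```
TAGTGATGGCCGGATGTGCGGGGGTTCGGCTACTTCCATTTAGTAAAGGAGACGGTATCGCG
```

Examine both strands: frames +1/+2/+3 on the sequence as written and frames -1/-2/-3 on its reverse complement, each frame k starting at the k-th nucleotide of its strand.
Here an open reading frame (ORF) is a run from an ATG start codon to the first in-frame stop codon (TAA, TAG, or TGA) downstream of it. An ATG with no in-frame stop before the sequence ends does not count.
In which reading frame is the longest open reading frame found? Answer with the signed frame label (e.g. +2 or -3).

Reverse complement (5'→3'): CGCGATACCGTCTCCTTTACTAAATGGAAGTAGCCGAACCCCCGCACATCCGGCCATCACTA
Frame +1: TAG TGA TGG CCG GAT GTG CGG GGG TTC GGC TAC TTC CAT TTA GTA AAG GAG ACG GTA TCG — no ATG→stop ORF.
Frame +2: AGT GAT GGC CGG ATG TGC GGG GGT TCG GCT ACT TCC ATT TAG TAA AGG AGA CGG TAT CGC — ATG at 14, stop TAG at 41 → 30 nt.
Frame +3: GTG ATG GCC GGA TGT GCG GGG GTT CGG CTA CTT CCA TTT AGT AAA GGA GAC GGT ATC GCG — no ATG→stop ORF.
Frame -1: CGC GAT ACC GTC TCC TTT ACT AAA TGG AAG TAG CCG AAC CCC CGC ACA TCC GGC CAT CAC — no ATG→stop ORF.
Frame -2: GCG ATA CCG TCT CCT TTA CTA AAT GGA AGT AGC CGA ACC CCC GCA CAT CCG GCC ATC ACT — no ATG→stop ORF.
Frame -3: CGA TAC CGT CTC CTT TAC TAA ATG GAA GTA GCC GAA CCC CCG CAC ATC CGG CCA TCA CTA — no ATG→stop ORF.
Longest ORF is 30 nt in frame +2 (positions 14–43).

+2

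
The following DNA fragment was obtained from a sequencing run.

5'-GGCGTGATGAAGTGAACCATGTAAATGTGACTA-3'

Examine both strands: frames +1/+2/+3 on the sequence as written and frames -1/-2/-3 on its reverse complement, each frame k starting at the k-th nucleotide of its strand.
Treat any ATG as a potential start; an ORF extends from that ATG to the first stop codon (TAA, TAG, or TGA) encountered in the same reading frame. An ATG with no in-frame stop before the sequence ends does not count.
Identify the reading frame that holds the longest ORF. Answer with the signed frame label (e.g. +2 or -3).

Reverse complement (5'→3'): TAGTCACATTTACATGGTTCACTTCATCACGCC
Frame +1: GGC GTG ATG AAG TGA ACC ATG TAA ATG TGA CTA — ATG at 7, stop TGA at 13 → 9 nt; ATG at 19, stop TAA at 22 → 6 nt; ATG at 25, stop TGA at 28 → 6 nt.
Frame +2: GCG TGA TGA AGT GAA CCA TGT AAA TGT GAC — no ATG→stop ORF.
Frame +3: CGT GAT GAA GTG AAC CAT GTA AAT GTG ACT — no ATG→stop ORF.
Frame -1: TAG TCA CAT TTA CAT GGT TCA CTT CAT CAC GCC — no ATG→stop ORF.
Frame -2: AGT CAC ATT TAC ATG GTT CAC TTC ATC ACG — no ATG→stop ORF.
Frame -3: GTC ACA TTT ACA TGG TTC ACT TCA TCA CGC — no ATG→stop ORF.
Longest ORF is 9 nt in frame +1 (positions 7–15).

+1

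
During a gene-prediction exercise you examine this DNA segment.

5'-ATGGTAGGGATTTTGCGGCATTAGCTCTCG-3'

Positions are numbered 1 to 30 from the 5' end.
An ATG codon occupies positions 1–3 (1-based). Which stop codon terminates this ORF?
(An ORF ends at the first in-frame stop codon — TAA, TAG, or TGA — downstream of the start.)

Codons from position 1: ATG (1–3), GTA (4–6), GGG (7–9), ATT (10–12), TTG (13–15), CGG (16–18), CAT (19–21), TAG (22–24).
The first in-frame stop codon is TAG.

TAG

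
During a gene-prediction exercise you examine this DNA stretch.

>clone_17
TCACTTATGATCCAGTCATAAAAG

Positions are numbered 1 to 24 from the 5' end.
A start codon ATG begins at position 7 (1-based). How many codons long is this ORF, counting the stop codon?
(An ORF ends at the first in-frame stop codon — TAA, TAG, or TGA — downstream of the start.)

5

Codons from position 7: ATG (7–9), ATC (10–12), CAG (13–15), TCA (16–18), TAA (19–21).
TAA is the first in-frame stop; that's 5 codons including the stop.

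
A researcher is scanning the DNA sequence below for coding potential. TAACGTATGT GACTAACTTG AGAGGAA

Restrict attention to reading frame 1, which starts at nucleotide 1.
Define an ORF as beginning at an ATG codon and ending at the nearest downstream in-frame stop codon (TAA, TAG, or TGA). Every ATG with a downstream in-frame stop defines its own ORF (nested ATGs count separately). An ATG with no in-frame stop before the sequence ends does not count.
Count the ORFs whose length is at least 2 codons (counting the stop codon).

Frame 1: TAA CGT ATG TGA CTA ACT TGA GAG GAA — ATG at 7, stop TGA at 10 → 6 nt.
ORFs ≥ 2 codons: frame 1 7–12 (2 codons). Count = 1.

1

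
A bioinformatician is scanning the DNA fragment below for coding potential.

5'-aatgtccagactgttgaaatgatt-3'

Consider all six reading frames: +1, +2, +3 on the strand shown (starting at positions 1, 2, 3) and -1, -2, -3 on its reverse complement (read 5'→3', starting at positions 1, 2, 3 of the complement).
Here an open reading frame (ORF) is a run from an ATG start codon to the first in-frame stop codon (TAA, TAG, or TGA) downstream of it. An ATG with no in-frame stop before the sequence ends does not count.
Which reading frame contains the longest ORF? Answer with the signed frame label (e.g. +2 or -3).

+2

Reverse complement (5'→3'): AATCATTTCAACAGTCTGGACATT
Frame +1: AAT GTC CAG ACT GTT GAA ATG ATT — no ATG→stop ORF.
Frame +2: ATG TCC AGA CTG TTG AAA TGA — ATG at 2, stop TGA at 20 → 21 nt.
Frame +3: TGT CCA GAC TGT TGA AAT GAT — no ATG→stop ORF.
Frame -1: AAT CAT TTC AAC AGT CTG GAC ATT — no ATG→stop ORF.
Frame -2: ATC ATT TCA ACA GTC TGG ACA — no ATG→stop ORF.
Frame -3: TCA TTT CAA CAG TCT GGA CAT — no ATG→stop ORF.
Longest ORF is 21 nt in frame +2 (positions 2–22).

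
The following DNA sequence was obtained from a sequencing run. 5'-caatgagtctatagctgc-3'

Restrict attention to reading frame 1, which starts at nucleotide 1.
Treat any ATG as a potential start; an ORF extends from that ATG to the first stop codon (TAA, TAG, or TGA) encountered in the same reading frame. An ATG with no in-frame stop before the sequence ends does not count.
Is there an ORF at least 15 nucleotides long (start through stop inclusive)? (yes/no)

no

Frame 1: CAA TGA GTC TAT AGC TGC — no ATG→stop ORF.
Largest ORF found is 0 nucleotides < 15, so no.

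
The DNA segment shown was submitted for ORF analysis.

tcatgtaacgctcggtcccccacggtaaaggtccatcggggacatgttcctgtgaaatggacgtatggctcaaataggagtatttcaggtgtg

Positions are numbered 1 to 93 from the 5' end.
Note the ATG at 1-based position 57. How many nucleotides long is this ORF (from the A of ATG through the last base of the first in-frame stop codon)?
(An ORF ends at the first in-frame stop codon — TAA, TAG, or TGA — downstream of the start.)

21

Codons from position 57: ATG (57–59), GAC (60–62), GTA (63–65), TGG (66–68), CTC (69–71), AAA (72–74), TAG (75–77).
TAG is the first in-frame stop; ORF spans 57–77, 21 nucleotides.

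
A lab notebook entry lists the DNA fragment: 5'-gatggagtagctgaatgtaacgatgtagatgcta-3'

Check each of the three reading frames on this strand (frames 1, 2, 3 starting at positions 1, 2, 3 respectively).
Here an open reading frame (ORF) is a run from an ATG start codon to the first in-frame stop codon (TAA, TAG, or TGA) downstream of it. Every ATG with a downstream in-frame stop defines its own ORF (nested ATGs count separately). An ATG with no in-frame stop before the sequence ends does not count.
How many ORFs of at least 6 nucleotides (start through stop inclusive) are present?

3

Frame 1: GAT GGA GTA GCT GAA TGT AAC GAT GTA GAT GCT — no ATG→stop ORF.
Frame 2: ATG GAG TAG CTG AAT GTA ACG ATG TAG ATG CTA — ATG at 2, stop TAG at 8 → 9 nt; ATG at 23, stop TAG at 26 → 6 nt.
Frame 3: TGG AGT AGC TGA ATG TAA CGA TGT AGA TGC — ATG at 15, stop TAA at 18 → 6 nt.
ORFs ≥ 6 nucleotides: frame 2 2–10 (9 nucleotides), frame 2 23–28 (6 nucleotides), frame 3 15–20 (6 nucleotides). Count = 3.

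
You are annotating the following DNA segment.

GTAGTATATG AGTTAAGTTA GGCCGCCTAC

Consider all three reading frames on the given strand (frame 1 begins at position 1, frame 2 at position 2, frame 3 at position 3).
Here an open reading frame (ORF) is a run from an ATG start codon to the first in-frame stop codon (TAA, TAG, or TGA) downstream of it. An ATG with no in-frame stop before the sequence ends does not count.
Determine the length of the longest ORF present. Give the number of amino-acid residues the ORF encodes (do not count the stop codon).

Frame 1: GTA GTA TAT GAG TTA AGT TAG GCC GCC TAC — no ATG→stop ORF.
Frame 2: TAG TAT ATG AGT TAA GTT AGG CCG CCT — ATG at 8, stop TAA at 14 → 9 nt.
Frame 3: AGT ATA TGA GTT AAG TTA GGC CGC CTA — no ATG→stop ORF.
Longest: frame 2, positions 8–16, 9 nt = 3 codons = 2 aa. → 2 amino acids.

2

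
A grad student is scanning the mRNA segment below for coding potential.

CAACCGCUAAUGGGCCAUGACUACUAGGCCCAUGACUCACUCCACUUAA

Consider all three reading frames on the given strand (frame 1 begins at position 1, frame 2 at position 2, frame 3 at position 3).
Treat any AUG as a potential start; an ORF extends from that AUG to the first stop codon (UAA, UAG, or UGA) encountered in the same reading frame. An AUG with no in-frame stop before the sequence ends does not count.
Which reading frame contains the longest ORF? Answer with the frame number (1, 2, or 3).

2

Frame 1: CAA CCG CUA AUG GGC CAU GAC UAC UAG GCC CAU GAC UCA CUC CAC UUA — AUG at 10, stop UAG at 25 → 18 nt.
Frame 2: AAC CGC UAA UGG GCC AUG ACU ACU AGG CCC AUG ACU CAC UCC ACU UAA — AUG at 17, stop UAA at 47 → 33 nt; AUG at 32, stop UAA at 47 → 18 nt.
Frame 3: ACC GCU AAU GGG CCA UGA CUA CUA GGC CCA UGA CUC ACU CCA CUU — no AUG→stop ORF.
Longest ORF is 33 nt in frame 2 (positions 17–49).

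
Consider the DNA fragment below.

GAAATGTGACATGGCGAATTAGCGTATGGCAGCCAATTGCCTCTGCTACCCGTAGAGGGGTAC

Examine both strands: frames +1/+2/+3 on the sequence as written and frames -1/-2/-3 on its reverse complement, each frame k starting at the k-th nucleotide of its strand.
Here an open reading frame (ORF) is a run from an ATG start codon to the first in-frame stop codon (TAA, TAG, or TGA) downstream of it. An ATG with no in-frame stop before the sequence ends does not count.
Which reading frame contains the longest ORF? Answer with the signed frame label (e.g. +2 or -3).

Reverse complement (5'→3'): GTACCCCTCTACGGGTAGCAGAGGCAATTGGCTGCCATACGCTAATTCGCCATGTCACATTTC
Frame +1: GAA ATG TGA CAT GGC GAA TTA GCG TAT GGC AGC CAA TTG CCT CTG CTA CCC GTA GAG GGG TAC — ATG at 4, stop TGA at 7 → 6 nt.
Frame +2: AAA TGT GAC ATG GCG AAT TAG CGT ATG GCA GCC AAT TGC CTC TGC TAC CCG TAG AGG GGT — ATG at 11, stop TAG at 20 → 12 nt; ATG at 26, stop TAG at 53 → 30 nt.
Frame +3: AAT GTG ACA TGG CGA ATT AGC GTA TGG CAG CCA ATT GCC TCT GCT ACC CGT AGA GGG GTA — no ATG→stop ORF.
Frame -1: GTA CCC CTC TAC GGG TAG CAG AGG CAA TTG GCT GCC ATA CGC TAA TTC GCC ATG TCA CAT TTC — no ATG→stop ORF.
Frame -2: TAC CCC TCT ACG GGT AGC AGA GGC AAT TGG CTG CCA TAC GCT AAT TCG CCA TGT CAC ATT — no ATG→stop ORF.
Frame -3: ACC CCT CTA CGG GTA GCA GAG GCA ATT GGC TGC CAT ACG CTA ATT CGC CAT GTC ACA TTT — no ATG→stop ORF.
Longest ORF is 30 nt in frame +2 (positions 26–55).

+2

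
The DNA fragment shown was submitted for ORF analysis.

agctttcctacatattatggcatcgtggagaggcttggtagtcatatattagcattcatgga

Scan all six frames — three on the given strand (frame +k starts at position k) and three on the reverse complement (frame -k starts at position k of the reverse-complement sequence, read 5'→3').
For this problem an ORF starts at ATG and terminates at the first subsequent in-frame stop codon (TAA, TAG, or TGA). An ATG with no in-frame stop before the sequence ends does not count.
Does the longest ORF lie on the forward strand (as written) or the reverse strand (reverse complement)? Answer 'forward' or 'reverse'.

reverse

Reverse complement (5'→3'): TCCATGAATGCTAATATATGACTACCAAGCCTCTCCACGATGCCATAATATGTAGGAAAGCT
Frame +1: AGC TTT CCT ACA TAT TAT GGC ATC GTG GAG AGG CTT GGT AGT CAT ATA TTA GCA TTC ATG — no ATG→stop ORF.
Frame +2: GCT TTC CTA CAT ATT ATG GCA TCG TGG AGA GGC TTG GTA GTC ATA TAT TAG CAT TCA TGG — ATG at 17, stop TAG at 50 → 36 nt.
Frame +3: CTT TCC TAC ATA TTA TGG CAT CGT GGA GAG GCT TGG TAG TCA TAT ATT AGC ATT CAT GGA — no ATG→stop ORF.
Frame -1: TCC ATG AAT GCT AAT ATA TGA CTA CCA AGC CTC TCC ACG ATG CCA TAA TAT GTA GGA AAG — ATG at 4, stop TGA at 19 → 18 nt; ATG at 40, stop TAA at 46 → 9 nt.
Frame -2: CCA TGA ATG CTA ATA TAT GAC TAC CAA GCC TCT CCA CGA TGC CAT AAT ATG TAG GAA AGC — ATG at 8, stop TAG at 53 → 48 nt; ATG at 50, stop TAG at 53 → 6 nt.
Frame -3: CAT GAA TGC TAA TAT ATG ACT ACC AAG CCT CTC CAC GAT GCC ATA ATA TGT AGG AAA GCT — no ATG→stop ORF.
Forward-strand max 36 nt; reverse-strand max 48 nt. The reverse strand has the longer ORF.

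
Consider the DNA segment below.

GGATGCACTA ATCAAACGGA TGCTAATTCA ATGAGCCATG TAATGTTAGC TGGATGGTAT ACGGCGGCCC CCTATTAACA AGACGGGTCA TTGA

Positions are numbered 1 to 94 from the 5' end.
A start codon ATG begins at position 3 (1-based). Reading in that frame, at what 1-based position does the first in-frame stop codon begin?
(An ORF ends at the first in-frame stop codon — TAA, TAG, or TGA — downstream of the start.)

9

Codons from position 3: ATG (3–5), CAC (6–8), TAA (9–11).
TAA is a stop codon; it begins at position 9.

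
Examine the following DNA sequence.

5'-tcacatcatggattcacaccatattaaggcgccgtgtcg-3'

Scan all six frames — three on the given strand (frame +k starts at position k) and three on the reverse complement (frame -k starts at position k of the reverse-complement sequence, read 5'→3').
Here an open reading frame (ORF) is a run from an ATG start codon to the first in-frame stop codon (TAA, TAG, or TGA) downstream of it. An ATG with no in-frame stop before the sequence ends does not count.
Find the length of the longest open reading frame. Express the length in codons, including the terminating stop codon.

Reverse complement (5'→3'): CGACACGGCGCCTTAATATGGTGTGAATCCATGATGTGA
Frame +1: TCA CAT CAT GGA TTC ACA CCA TAT TAA GGC GCC GTG TCG — no ATG→stop ORF.
Frame +2: CAC ATC ATG GAT TCA CAC CAT ATT AAG GCG CCG TGT — no ATG→stop ORF.
Frame +3: ACA TCA TGG ATT CAC ACC ATA TTA AGG CGC CGT GTC — no ATG→stop ORF.
Frame -1: CGA CAC GGC GCC TTA ATA TGG TGT GAA TCC ATG ATG TGA — ATG at 31, stop TGA at 37 → 9 nt; ATG at 34, stop TGA at 37 → 6 nt.
Frame -2: GAC ACG GCG CCT TAA TAT GGT GTG AAT CCA TGA TGT — no ATG→stop ORF.
Frame -3: ACA CGG CGC CTT AAT ATG GTG TGA ATC CAT GAT GTG — ATG at 18, stop TGA at 24 → 9 nt.
Longest: frame -1, positions 31–39, 9 nt = 3 codons = 2 aa. → 3 codons.

3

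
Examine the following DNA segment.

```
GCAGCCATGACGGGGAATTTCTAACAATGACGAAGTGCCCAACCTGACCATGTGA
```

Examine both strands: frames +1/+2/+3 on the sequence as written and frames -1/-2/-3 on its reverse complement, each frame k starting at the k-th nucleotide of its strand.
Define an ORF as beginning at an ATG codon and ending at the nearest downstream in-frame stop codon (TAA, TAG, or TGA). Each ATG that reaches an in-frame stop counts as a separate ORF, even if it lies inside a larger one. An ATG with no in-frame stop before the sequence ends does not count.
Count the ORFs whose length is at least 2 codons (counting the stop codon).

3

Reverse complement (5'→3'): TCACATGGTCAGGTTGGGCACTTCGTCATTGTTAGAAATTCCCCGTCATGGCTGC
Frame +1: GCA GCC ATG ACG GGG AAT TTC TAA CAA TGA CGA AGT GCC CAA CCT GAC CAT GTG — ATG at 7, stop TAA at 22 → 18 nt.
Frame +2: CAG CCA TGA CGG GGA ATT TCT AAC AAT GAC GAA GTG CCC AAC CTG ACC ATG TGA — ATG at 50, stop TGA at 53 → 6 nt.
Frame +3: AGC CAT GAC GGG GAA TTT CTA ACA ATG ACG AAG TGC CCA ACC TGA CCA TGT — ATG at 27, stop TGA at 45 → 21 nt.
Frame -1: TCA CAT GGT CAG GTT GGG CAC TTC GTC ATT GTT AGA AAT TCC CCG TCA TGG CTG — no ATG→stop ORF.
Frame -2: CAC ATG GTC AGG TTG GGC ACT TCG TCA TTG TTA GAA ATT CCC CGT CAT GGC TGC — no ATG→stop ORF.
Frame -3: ACA TGG TCA GGT TGG GCA CTT CGT CAT TGT TAG AAA TTC CCC GTC ATG GCT — no ATG→stop ORF.
ORFs ≥ 2 codons: frame +1 7–24 (6 codons), frame +2 50–55 (2 codons), frame +3 27–47 (7 codons). Count = 3.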